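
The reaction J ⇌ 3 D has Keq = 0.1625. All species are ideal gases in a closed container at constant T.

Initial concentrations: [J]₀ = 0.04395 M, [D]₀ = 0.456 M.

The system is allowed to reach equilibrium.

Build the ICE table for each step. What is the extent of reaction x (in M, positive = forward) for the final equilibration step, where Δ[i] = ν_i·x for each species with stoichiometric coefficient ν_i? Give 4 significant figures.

x = -0.0651 M

Q₀ = 2.157 vs Keq = 0.1625 ⇒ Q>K, reverse
Step 1:
                  J         D
  Initial   0.04395     0.456
  Change     0.0651   -0.1953
  Equil       0.109    0.2607
  solve Keq expr → x = -0.0651; check Q = 0.1625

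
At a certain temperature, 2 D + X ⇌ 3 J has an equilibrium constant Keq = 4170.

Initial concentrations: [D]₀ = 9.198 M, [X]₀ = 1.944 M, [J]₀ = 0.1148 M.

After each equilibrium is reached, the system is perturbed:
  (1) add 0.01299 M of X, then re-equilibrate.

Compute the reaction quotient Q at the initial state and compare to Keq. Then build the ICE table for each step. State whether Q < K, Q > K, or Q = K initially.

Q₀ = 9.1990e-06; Q < K (proceeds forward)

Q₀ = 9.1990e-06 vs Keq = 4170 ⇒ Q<K, forward
Step 1:
                  D         X         J
  init        9.198     1.944    0.1148
  Δ          -3.884    -1.942     5.827
  eq          5.314  0.001781     5.941
  solve Keq expr → x = 1.942; check Q = 4170
Then add 0.01299 M of X.
Step 2:
                  D         X         J
  init        5.314   0.01477     5.941
  Δ        -0.02587  -0.01294   0.03881
  eq          5.288  0.001834      5.98
  solve Keq expr → x = 0.01294; check Q = 4170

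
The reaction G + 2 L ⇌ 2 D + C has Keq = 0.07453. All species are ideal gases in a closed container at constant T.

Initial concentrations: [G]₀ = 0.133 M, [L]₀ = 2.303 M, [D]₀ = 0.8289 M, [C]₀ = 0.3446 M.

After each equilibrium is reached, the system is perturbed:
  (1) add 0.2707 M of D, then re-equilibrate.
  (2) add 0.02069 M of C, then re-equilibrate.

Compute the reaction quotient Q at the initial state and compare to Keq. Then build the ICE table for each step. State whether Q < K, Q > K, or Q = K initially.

Q₀ = 0.3356; Q > K (proceeds reverse)

Q₀ = 0.3356 vs Keq = 0.07453 ⇒ Q>K, reverse
Step 1:
                   G          L          D          C
  init         0.133      2.303     0.8289     0.3446
  Δ          0.09279     0.1856    -0.1856   -0.09279
  eq          0.2258      2.489     0.6433     0.2518
  solve Keq expr → x = -0.09279; check Q = 0.07453
Then add 0.2707 M of D.
Step 2:
                   G          L          D          C
  init        0.2258      2.489      0.914     0.2518
  Δ          0.04804    0.09607   -0.09607   -0.04804
  eq          0.2738      2.585      0.818     0.2038
  solve Keq expr → x = -0.04804; check Q = 0.07453
Then add 0.02069 M of C.
Step 3:
                   G          L          D          C
  init        0.2738      2.585      0.818     0.2245
  Δ         0.006621    0.01324   -0.01324  -0.006621
  eq          0.2804      2.598     0.8047     0.2178
  solve Keq expr → x = -0.006621; check Q = 0.07453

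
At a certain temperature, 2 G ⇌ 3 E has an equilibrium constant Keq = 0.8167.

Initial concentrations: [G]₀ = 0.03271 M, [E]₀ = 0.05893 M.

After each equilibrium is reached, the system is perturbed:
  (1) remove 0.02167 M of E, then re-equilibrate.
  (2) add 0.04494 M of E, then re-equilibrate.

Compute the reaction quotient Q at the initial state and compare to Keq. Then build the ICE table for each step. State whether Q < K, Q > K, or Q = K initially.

Q₀ = 0.1913; Q < K (proceeds forward)

Q₀ = 0.1913 vs Keq = 0.8167 ⇒ Q<K, forward
Step 1:
                   G          E
  Initial    0.03271    0.05893
  Change    -0.01028    0.01542
  Equil      0.02243    0.07435
  solve Keq expr → x = 0.005139; check Q = 0.8167
Then remove 0.02167 M of E.
Step 2:
                   G          E
  Initial    0.02243    0.05268
  Change    -0.00568    0.00852
  Equil      0.01675     0.0612
  solve Keq expr → x = 0.00284; check Q = 0.8167
Then add 0.04494 M of E.
Step 3:
                   G          E
  Initial    0.01675     0.1061
  Change     0.01212   -0.01817
  Equil      0.02887    0.08796
  solve Keq expr → x = -0.006058; check Q = 0.8167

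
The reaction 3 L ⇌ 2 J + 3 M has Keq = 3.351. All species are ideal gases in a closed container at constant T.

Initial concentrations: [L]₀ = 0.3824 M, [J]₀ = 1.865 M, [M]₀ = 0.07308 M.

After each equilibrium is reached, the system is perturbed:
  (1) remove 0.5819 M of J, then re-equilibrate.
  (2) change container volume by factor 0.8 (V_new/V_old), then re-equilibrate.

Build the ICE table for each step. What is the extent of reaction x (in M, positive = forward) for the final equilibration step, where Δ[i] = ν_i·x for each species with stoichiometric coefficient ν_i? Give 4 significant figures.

Q₀ = 0.02428 vs Keq = 3.351 ⇒ Q<K, forward
Step 1:
                  L         J         M
  init       0.3824     1.865   0.07308
  Δ         -0.1493   0.09953    0.1493
  eq         0.2331     1.965    0.2224
  solve Keq expr → x = 0.04977; check Q = 3.351
Then remove 0.5819 M of J.
Step 2:
                  L         J         M
  init       0.2331     1.383    0.2224
  Δ        -0.02568   0.01712   0.02568
  eq         0.2074       1.4    0.2481
  solve Keq expr → x = 0.008559; check Q = 3.351
Then change container volume by factor 0.8 (V_new/V_old).
Step 3:
                  L         J         M
  init       0.2593      1.75    0.3101
  Δ         0.02037  -0.01358  -0.02037
  eq         0.2796     1.736    0.2897
  solve Keq expr → x = -0.006789; check Q = 3.351

x = -0.006789 M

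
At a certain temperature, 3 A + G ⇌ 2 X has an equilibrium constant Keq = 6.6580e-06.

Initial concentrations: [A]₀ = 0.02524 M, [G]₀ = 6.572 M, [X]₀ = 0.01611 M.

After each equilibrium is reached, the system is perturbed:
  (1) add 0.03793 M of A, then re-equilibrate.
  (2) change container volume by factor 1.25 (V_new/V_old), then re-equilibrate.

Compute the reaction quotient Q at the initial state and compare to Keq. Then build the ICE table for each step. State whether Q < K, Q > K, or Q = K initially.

Q₀ = 2.456 vs Keq = 6.6580e-06 ⇒ Q>K, reverse
Step 1:
                  A         G         X
  I         0.02524     6.572   0.01611
  C         0.02406  0.008019  -0.01604
  E          0.0493      6.58 7.2445e-05
  solve Keq expr → x = -0.008019; check Q = 6.6580e-06
Then add 0.03793 M of A.
Step 2:
                  A         G         X
  I         0.08723      6.58 7.2445e-05
  C       -1.4646e-04 -4.8819e-05 9.7638e-05
  E         0.08708      6.58 1.7008e-04
  solve Keq expr → x = 4.8819e-05; check Q = 6.6580e-06
Then change container volume by factor 1.25 (V_new/V_old).
Step 3:
                  A         G         X
  I         0.06966     5.264 1.3607e-04
  C       4.0677e-05 1.3559e-05 -2.7118e-05
  E          0.0697     5.264 1.0895e-04
  solve Keq expr → x = -1.3559e-05; check Q = 6.6580e-06

Q₀ = 2.456; Q > K (proceeds reverse)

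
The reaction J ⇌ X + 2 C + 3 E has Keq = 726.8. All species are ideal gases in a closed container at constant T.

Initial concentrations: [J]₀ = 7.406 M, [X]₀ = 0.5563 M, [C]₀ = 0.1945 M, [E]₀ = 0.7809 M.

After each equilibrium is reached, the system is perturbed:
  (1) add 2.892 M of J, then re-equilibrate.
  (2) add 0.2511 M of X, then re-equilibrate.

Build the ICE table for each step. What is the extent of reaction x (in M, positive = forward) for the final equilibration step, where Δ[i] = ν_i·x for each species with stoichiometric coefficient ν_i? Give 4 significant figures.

Q₀ = 0.001353 vs Keq = 726.8 ⇒ Q<K, forward
Step 1:
                   J          X          C          E
  init         7.406     0.5563     0.1945     0.7809
  Δ           -1.593      1.593      3.186       4.78
  eq           5.813       2.15      3.381      5.561
  solve Keq expr → x = 1.593; check Q = 726.8
Then add 2.892 M of J.
Step 2:
                   J          X          C          E
  init         8.705       2.15      3.381      5.561
  Δ          -0.1232     0.1232     0.2465     0.3697
  eq           8.582      2.273      3.627       5.93
  solve Keq expr → x = 0.1232; check Q = 726.8
Then add 0.2511 M of X.
Step 3:
                   J          X          C          E
  init         8.582      2.524      3.627       5.93
  Δ          0.03318   -0.03318   -0.06636   -0.09953
  eq           8.615      2.491      3.561      5.831
  solve Keq expr → x = -0.03318; check Q = 726.8

x = -0.03318 M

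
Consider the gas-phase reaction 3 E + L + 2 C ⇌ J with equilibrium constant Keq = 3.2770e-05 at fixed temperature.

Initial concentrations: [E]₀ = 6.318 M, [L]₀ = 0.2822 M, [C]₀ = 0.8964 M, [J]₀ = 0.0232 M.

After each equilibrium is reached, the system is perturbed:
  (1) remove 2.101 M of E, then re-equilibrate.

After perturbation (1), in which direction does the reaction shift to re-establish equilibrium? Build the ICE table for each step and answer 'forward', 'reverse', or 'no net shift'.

Direction: reverse

Q₀ = 4.0568e-04 vs Keq = 3.2770e-05 ⇒ Q>K, reverse
Step 1:
                  E         L         C         J
  I           6.318    0.2822    0.8964    0.0232
  C         0.06278   0.02093   0.04186  -0.02093
  E           6.381    0.3031    0.9383  0.002272
  solve Keq expr → x = -0.02093; check Q = 3.2770e-05
Then remove 2.101 M of E.
Step 2:
                  E         L         C         J
  I            4.28    0.3031    0.9383  0.002272
  C        0.004727  0.001576  0.003152 -0.001576
  E           4.285    0.3047    0.9414 6.9601e-04
  solve Keq expr → x = -0.001576; check Q = 3.2770e-05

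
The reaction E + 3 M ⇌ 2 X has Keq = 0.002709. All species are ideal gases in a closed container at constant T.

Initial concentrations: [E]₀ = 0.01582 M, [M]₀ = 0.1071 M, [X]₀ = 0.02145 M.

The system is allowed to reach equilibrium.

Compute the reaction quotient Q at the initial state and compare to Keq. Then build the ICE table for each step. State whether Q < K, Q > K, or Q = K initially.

Q₀ = 23.67 vs Keq = 0.002709 ⇒ Q>K, reverse
Step 1:
                  E         M         X
  init      0.01582    0.1071   0.02145
  Δ         0.01051   0.03152  -0.02101
  eq        0.02633    0.1386 4.3586e-04
  solve Keq expr → x = -0.01051; check Q = 0.002709

Q₀ = 23.67; Q > K (proceeds reverse)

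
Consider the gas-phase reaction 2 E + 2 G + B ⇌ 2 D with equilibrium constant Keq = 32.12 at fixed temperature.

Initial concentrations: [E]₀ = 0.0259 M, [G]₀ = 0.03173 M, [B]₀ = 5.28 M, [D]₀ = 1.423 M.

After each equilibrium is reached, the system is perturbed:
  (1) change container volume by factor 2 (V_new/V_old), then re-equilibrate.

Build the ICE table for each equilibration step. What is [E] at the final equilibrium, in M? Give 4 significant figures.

Q₀ = 5.6785e+05 vs Keq = 32.12 ⇒ Q>K, reverse
Step 1:
                    E           G           B           D
  I            0.0259     0.03173        5.28       1.423
  C            0.2673      0.2673      0.1336     -0.2673
  E            0.2932       0.299       5.414       1.156
  solve Keq expr → x = -0.1336; check Q = 32.12
Then change container volume by factor 2 (V_new/V_old).
Step 2:
                    E           G           B           D
  I            0.1466      0.1495       2.707      0.5779
  C           0.08177     0.08177     0.04089    -0.08177
  E            0.2283      0.2313       2.748      0.4961
  solve Keq expr → x = -0.04089; check Q = 32.12

[E]_eq = 0.2283 M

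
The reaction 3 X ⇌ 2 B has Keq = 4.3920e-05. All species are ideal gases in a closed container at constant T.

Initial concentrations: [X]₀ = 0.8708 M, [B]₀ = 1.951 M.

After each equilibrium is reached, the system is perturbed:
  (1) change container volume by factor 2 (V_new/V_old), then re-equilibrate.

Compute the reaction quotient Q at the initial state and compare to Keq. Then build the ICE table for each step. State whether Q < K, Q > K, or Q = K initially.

Q₀ = 5.764; Q > K (proceeds reverse)

Q₀ = 5.764 vs Keq = 4.3920e-05 ⇒ Q>K, reverse
Step 1:
                   X          B
  init        0.8708      1.951
  Δ            2.855     -1.903
  eq           3.726    0.04766
  solve Keq expr → x = -0.9517; check Q = 4.3920e-05
Then change container volume by factor 2 (V_new/V_old).
Step 2:
                   X          B
  init         1.863    0.02383
  Δ          0.01026   -0.00684
  eq           1.873    0.01699
  solve Keq expr → x = -0.00342; check Q = 4.3920e-05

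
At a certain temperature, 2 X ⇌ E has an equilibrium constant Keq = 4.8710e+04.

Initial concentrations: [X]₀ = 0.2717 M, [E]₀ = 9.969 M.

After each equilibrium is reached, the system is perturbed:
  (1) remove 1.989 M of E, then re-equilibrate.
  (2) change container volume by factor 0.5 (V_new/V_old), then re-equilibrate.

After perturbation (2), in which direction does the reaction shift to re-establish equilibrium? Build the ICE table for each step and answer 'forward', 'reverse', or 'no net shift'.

Direction: forward

Q₀ = 135 vs Keq = 4.8710e+04 ⇒ Q<K, forward
Step 1:
                   X          E
  init        0.2717      9.969
  Δ          -0.2573     0.1287
  eq          0.0144       10.1
  solve Keq expr → x = 0.1287; check Q = 4.8710e+04
Then remove 1.989 M of E.
Step 2:
                   X          E
  init        0.0144      8.109
  Δ        -0.001495 7.4756e-04
  eq          0.0129      8.109
  solve Keq expr → x = 7.4756e-04; check Q = 4.8710e+04
Then change container volume by factor 0.5 (V_new/V_old).
Step 3:
                   X          E
  init       0.02581      16.22
  Δ        -0.007556   0.003778
  eq         0.01825      16.22
  solve Keq expr → x = 0.003778; check Q = 4.8710e+04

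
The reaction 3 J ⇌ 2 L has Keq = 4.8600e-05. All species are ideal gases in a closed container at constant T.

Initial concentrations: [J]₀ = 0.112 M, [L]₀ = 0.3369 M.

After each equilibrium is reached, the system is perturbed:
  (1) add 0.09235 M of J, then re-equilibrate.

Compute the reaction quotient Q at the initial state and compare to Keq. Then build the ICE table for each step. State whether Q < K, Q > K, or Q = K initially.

Q₀ = 80.79; Q > K (proceeds reverse)

Q₀ = 80.79 vs Keq = 4.8600e-05 ⇒ Q>K, reverse
Step 1:
                    J           L
  I             0.112      0.3369
  C            0.5003     -0.3336
  E            0.6123     0.00334
  solve Keq expr → x = -0.1668; check Q = 4.8600e-05
Then add 0.09235 M of J.
Step 2:
                    J           L
  I            0.7047     0.00334
  C          -0.00116  7.7332e-04
  E            0.7035    0.004114
  solve Keq expr → x = 3.8666e-04; check Q = 4.8600e-05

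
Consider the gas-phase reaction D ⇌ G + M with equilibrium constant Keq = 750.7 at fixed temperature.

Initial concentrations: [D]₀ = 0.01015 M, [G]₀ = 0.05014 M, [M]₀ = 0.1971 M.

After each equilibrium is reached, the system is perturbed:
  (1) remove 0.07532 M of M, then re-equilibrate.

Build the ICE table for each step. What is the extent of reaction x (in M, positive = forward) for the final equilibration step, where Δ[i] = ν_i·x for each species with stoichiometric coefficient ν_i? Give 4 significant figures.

x = 6.0459e-06 M

Q₀ = 0.9737 vs Keq = 750.7 ⇒ Q<K, forward
Step 1:
                   D          G          M
  init       0.01015    0.05014     0.1971
  Δ         -0.01013    0.01013    0.01013
  eq      1.6639e-05    0.06027     0.2072
  solve Keq expr → x = 0.01013; check Q = 750.7
Then remove 0.07532 M of M.
Step 2:
                   D          G          M
  init    1.6639e-05    0.06027     0.1319
  Δ       -6.0459e-06 6.0459e-06 6.0459e-06
  eq      1.0593e-05    0.06028     0.1319
  solve Keq expr → x = 6.0459e-06; check Q = 750.7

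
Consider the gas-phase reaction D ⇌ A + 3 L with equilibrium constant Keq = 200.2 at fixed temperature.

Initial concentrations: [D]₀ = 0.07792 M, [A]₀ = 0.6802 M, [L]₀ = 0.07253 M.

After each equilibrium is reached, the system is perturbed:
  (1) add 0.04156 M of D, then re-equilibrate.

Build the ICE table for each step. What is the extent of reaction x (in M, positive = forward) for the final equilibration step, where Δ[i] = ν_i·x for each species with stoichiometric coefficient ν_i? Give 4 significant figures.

Q₀ = 0.003331 vs Keq = 200.2 ⇒ Q<K, forward
Step 1:
                    D           A           L
  init        0.07792      0.6802     0.07253
  Δ          -0.07781     0.07781      0.2334
  eq       1.0845e-04       0.758       0.306
  solve Keq expr → x = 0.07781; check Q = 200.2
Then add 0.04156 M of D.
Step 2:
                    D           A           L
  init        0.04167       0.758       0.306
  Δ          -0.04135     0.04135      0.1241
  eq       3.1750e-04      0.7994        0.43
  solve Keq expr → x = 0.04135; check Q = 200.2

x = 0.04135 M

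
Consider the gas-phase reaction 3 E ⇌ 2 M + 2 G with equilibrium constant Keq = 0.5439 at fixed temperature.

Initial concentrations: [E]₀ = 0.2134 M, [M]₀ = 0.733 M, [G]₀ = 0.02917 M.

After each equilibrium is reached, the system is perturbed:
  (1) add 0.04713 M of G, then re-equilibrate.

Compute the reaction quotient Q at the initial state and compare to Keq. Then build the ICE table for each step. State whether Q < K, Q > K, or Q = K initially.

Q₀ = 0.04704; Q < K (proceeds forward)

Q₀ = 0.04704 vs Keq = 0.5439 ⇒ Q<K, forward
Step 1:
                  E         M         G
  init       0.2134     0.733   0.02917
  Δ        -0.05081   0.03388   0.03388
  eq         0.1626    0.7669   0.06305
  solve Keq expr → x = 0.01694; check Q = 0.5439
Then add 0.04713 M of G.
Step 2:
                  E         M         G
  init       0.1626    0.7669    0.1102
  Δ         0.03481   -0.0232   -0.0232
  eq         0.1974    0.7437   0.08697
  solve Keq expr → x = -0.0116; check Q = 0.5439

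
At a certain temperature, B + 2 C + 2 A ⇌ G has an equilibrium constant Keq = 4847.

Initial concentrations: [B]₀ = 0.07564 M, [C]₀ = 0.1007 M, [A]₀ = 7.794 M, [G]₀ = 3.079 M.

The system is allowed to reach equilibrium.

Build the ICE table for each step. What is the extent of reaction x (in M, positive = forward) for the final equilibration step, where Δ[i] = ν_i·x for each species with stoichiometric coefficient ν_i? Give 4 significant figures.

x = 0.04145 M

Q₀ = 66.08 vs Keq = 4847 ⇒ Q<K, forward
Step 1:
                  B         C         A         G
  Initial   0.07564    0.1007     7.794     3.079
  Change   -0.04145   -0.0829   -0.0829   0.04145
  Equil     0.03419    0.0178     7.711      3.12
  solve Keq expr → x = 0.04145; check Q = 4847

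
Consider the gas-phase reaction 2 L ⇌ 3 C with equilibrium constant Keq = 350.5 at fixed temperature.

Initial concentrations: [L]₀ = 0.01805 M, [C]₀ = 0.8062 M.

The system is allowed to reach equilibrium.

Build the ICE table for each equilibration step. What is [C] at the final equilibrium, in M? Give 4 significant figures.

Q₀ = 1608 vs Keq = 350.5 ⇒ Q>K, reverse
Step 1:
                    L           C
  init        0.01805      0.8062
  Δ           0.01862    -0.02793
  eq          0.03667      0.7783
  solve Keq expr → x = -0.009312; check Q = 350.5

[C]_eq = 0.7783 M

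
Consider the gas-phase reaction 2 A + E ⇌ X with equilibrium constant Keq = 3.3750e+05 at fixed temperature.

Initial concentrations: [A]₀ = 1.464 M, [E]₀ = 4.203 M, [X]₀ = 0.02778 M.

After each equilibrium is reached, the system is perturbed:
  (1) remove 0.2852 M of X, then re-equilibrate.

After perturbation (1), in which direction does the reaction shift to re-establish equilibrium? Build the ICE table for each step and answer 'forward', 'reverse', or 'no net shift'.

Q₀ = 0.003084 vs Keq = 3.3750e+05 ⇒ Q<K, forward
Step 1:
                    A           E           X
  Initial       1.464       4.203     0.02778
  Change       -1.463     -0.7316      0.7316
  Equil    8.0508e-04       3.471      0.7594
  solve Keq expr → x = 0.7316; check Q = 3.3750e+05
Then remove 0.2852 M of X.
Step 2:
                    A           E           X
  Initial  8.0508e-04       3.471      0.4742
  Change  -1.6883e-04 -8.4417e-05  8.4417e-05
  Equil    6.3625e-04       3.471      0.4743
  solve Keq expr → x = 8.4417e-05; check Q = 3.3750e+05

Direction: forward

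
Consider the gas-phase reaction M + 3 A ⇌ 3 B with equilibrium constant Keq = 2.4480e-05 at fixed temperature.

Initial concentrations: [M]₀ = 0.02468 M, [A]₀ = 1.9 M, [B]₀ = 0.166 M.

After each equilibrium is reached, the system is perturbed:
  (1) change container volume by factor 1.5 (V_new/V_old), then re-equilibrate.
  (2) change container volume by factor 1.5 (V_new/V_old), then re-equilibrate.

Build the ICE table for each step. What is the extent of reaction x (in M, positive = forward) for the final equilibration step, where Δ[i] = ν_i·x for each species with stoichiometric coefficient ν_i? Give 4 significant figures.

Q₀ = 0.02702 vs Keq = 2.4480e-05 ⇒ Q>K, reverse
Step 1:
                   M          A          B
  init       0.02468        1.9      0.166
  Δ          0.04712     0.1414    -0.1414
  eq          0.0718      2.041    0.02464
  solve Keq expr → x = -0.04712; check Q = 2.4480e-05
Then change container volume by factor 1.5 (V_new/V_old).
Step 2:
                   M          A          B
  init       0.04787      1.361    0.01642
  Δ       6.6310e-04   0.001989  -0.001989
  eq         0.04853      1.363    0.01443
  solve Keq expr → x = -6.6310e-04; check Q = 2.4480e-05
Then change container volume by factor 1.5 (V_new/V_old).
Step 3:
                   M          A          B
  init       0.03235     0.9086   0.009623
  Δ       3.9065e-04   0.001172  -0.001172
  eq         0.03274     0.9098   0.008451
  solve Keq expr → x = -3.9065e-04; check Q = 2.4480e-05

x = -3.9065e-04 M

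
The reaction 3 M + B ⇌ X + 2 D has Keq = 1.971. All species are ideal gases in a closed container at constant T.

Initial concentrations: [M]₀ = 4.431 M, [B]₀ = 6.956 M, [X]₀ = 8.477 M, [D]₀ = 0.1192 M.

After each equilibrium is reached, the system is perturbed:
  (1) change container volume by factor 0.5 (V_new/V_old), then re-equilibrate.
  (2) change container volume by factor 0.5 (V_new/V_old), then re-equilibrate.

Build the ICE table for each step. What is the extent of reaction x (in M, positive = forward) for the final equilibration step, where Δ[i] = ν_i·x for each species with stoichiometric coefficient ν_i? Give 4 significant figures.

Q₀ = 1.9904e-04 vs Keq = 1.971 ⇒ Q<K, forward
Step 1:
                  M         B         X         D
  init        4.431     6.956     8.477    0.1192
  Δ          -2.923   -0.9744    0.9744     1.949
  eq          1.508     5.982     9.451     2.068
  solve Keq expr → x = 0.9744; check Q = 1.971
Then change container volume by factor 0.5 (V_new/V_old).
Step 2:
                  M         B         X         D
  init        3.016     11.96      18.9     4.136
  Δ         -0.4814   -0.1605    0.1605    0.3209
  eq          2.534      11.8     19.06     4.457
  solve Keq expr → x = 0.1605; check Q = 1.971
Then change container volume by factor 0.5 (V_new/V_old).
Step 3:
                  M         B         X         D
  init        5.069     23.61     38.13     8.914
  Δ         -0.8497   -0.2832    0.2832    0.5665
  eq          4.219     23.32     38.41      9.48
  solve Keq expr → x = 0.2832; check Q = 1.971

x = 0.2832 M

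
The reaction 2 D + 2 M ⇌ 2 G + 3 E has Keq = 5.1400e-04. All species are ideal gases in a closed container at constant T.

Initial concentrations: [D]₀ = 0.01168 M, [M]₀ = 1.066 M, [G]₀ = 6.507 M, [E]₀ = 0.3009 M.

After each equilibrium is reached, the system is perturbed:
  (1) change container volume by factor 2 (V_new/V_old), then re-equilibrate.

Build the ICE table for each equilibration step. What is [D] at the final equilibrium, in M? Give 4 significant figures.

Q₀ = 7441 vs Keq = 5.1400e-04 ⇒ Q>K, reverse
Step 1:
                  D         M         G         E
  I         0.01168     1.066     6.507    0.3009
  C          0.1942    0.1942   -0.1942   -0.2914
  E          0.2059      1.26     6.313  0.009541
  solve Keq expr → x = -0.09712; check Q = 5.1400e-04
Then change container volume by factor 2 (V_new/V_old).
Step 2:
                  D         M         G         E
  I           0.103    0.6301     3.156  0.004771
  C       -8.0178e-04 -8.0178e-04 8.0178e-04  0.001203
  E          0.1022    0.6293     3.157  0.005973
  solve Keq expr → x = 4.0089e-04; check Q = 5.1400e-04

[D]_eq = 0.1022 M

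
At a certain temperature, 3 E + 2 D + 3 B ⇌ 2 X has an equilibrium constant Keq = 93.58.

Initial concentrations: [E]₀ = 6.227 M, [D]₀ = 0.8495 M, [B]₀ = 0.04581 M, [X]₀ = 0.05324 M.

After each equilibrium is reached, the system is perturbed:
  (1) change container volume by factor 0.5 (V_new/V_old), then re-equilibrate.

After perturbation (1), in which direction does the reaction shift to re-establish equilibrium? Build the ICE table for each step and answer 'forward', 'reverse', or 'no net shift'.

Q₀ = 0.1692 vs Keq = 93.58 ⇒ Q<K, forward
Step 1:
                    E           D           B           X
  Initial       6.227      0.8495     0.04581     0.05324
  Change     -0.03837    -0.02558    -0.03837     0.02558
  Equil         6.189      0.8239    0.007444     0.07882
  solve Keq expr → x = 0.01279; check Q = 93.58
Then change container volume by factor 0.5 (V_new/V_old).
Step 2:
                    E           D           B           X
  Initial       12.38       1.648     0.01489      0.1576
  Change     -0.01104   -0.007358    -0.01104    0.007358
  Equil         12.37        1.64    0.003852       0.165
  solve Keq expr → x = 0.003679; check Q = 93.58

Direction: forward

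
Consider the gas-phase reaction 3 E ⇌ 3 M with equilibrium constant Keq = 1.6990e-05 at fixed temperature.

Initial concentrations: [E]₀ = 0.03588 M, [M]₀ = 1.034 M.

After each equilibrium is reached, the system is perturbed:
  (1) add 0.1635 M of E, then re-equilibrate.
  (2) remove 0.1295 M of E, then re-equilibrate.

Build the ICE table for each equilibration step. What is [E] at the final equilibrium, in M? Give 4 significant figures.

[E]_eq = 1.076 M

Q₀ = 2.3933e+04 vs Keq = 1.6990e-05 ⇒ Q>K, reverse
Step 1:
                    E           M
  I           0.03588       1.034
  C             1.007      -1.007
  E             1.043     0.02681
  solve Keq expr → x = -0.3357; check Q = 1.6990e-05
Then add 0.1635 M of E.
Step 2:
                    E           M
  I             1.207     0.02681
  C         -0.004098    0.004098
  E             1.202     0.03091
  solve Keq expr → x = 0.001366; check Q = 1.6990e-05
Then remove 0.1295 M of E.
Step 3:
                    E           M
  I             1.073     0.03091
  C          0.003246   -0.003246
  E             1.076     0.02767
  solve Keq expr → x = -0.001082; check Q = 1.6990e-05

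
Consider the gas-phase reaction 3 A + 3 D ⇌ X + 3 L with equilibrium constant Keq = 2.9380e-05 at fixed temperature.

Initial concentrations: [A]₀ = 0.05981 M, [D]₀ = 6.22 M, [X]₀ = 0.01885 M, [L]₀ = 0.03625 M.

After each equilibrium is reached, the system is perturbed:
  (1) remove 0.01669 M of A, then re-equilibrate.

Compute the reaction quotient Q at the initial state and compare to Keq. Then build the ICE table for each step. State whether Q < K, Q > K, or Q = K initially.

Q₀ = 1.7440e-05; Q < K (proceeds forward)

Q₀ = 1.7440e-05 vs Keq = 2.9380e-05 ⇒ Q<K, forward
Step 1:
                  A         D         X         L
  init      0.05981      6.22   0.01885   0.03625
  Δ       -0.003516 -0.003516  0.001172  0.003516
  eq        0.05629     6.216   0.02002   0.03977
  solve Keq expr → x = 0.001172; check Q = 2.9380e-05
Then remove 0.01669 M of A.
Step 2:
                  A         D         X         L
  init       0.0396     6.216   0.02002   0.03977
  Δ         0.00619   0.00619 -0.002063  -0.00619
  eq        0.04579     6.223   0.01796   0.03358
  solve Keq expr → x = -0.002063; check Q = 2.9380e-05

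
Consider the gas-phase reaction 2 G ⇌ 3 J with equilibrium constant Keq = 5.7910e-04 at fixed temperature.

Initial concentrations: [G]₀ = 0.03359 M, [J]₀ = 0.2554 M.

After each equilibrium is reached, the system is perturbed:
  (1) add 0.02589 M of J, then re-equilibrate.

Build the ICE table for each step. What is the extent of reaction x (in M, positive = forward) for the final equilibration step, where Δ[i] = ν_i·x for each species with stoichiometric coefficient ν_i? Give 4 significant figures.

Q₀ = 14.77 vs Keq = 5.7910e-04 ⇒ Q>K, reverse
Step 1:
                  G         J
  Initial   0.03359    0.2554
  Change     0.1522   -0.2283
  Equil      0.1858   0.02714
  solve Keq expr → x = -0.07609; check Q = 5.7910e-04
Then add 0.02589 M of J.
Step 2:
                  G         J
  Initial    0.1858   0.05303
  Change    0.01622  -0.02433
  Equil       0.202   0.02869
  solve Keq expr → x = -0.008111; check Q = 5.7910e-04

x = -0.008111 M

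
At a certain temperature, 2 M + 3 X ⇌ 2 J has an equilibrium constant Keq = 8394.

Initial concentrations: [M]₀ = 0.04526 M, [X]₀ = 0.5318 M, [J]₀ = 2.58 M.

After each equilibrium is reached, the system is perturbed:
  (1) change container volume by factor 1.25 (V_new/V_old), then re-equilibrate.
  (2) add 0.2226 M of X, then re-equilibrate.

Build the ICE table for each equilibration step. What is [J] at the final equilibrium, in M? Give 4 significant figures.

[J]_eq = 2.058 M

Q₀ = 2.1606e+04 vs Keq = 8394 ⇒ Q>K, reverse
Step 1:
                  M         X         J
  I         0.04526    0.5318      2.58
  C         0.02085   0.03127  -0.02085
  E         0.06611    0.5631     2.559
  solve Keq expr → x = -0.01042; check Q = 8394
Then change container volume by factor 1.25 (V_new/V_old).
Step 2:
                  M         X         J
  I         0.05289    0.4505     2.047
  C         0.01523   0.02284  -0.01523
  E         0.06812    0.4733     2.032
  solve Keq expr → x = -0.007614; check Q = 8394
Then add 0.2226 M of X.
Step 3:
                  M         X         J
  I         0.06812    0.6959     2.032
  C        -0.02594   -0.0389   0.02594
  E         0.04218     0.657     2.058
  solve Keq expr → x = 0.01297; check Q = 8394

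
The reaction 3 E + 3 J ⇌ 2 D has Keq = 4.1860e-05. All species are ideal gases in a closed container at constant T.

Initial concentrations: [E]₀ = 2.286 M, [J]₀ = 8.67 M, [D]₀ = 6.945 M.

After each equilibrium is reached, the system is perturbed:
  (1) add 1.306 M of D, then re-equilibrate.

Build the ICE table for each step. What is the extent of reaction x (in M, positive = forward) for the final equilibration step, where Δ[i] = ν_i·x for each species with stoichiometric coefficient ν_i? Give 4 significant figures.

Q₀ = 0.006195 vs Keq = 4.1860e-05 ⇒ Q>K, reverse
Step 1:
                   E          J          D
  Initial      2.286       8.67      6.945
  Change        3.86       3.86     -2.573
  Equil        6.146      12.53      4.372
  solve Keq expr → x = -1.287; check Q = 4.1860e-05
Then add 1.306 M of D.
Step 2:
                   E          J          D
  Initial      6.146      12.53      5.678
  Change      0.5535     0.5535     -0.369
  Equil        6.699      13.08      5.309
  solve Keq expr → x = -0.1845; check Q = 4.1860e-05

x = -0.1845 M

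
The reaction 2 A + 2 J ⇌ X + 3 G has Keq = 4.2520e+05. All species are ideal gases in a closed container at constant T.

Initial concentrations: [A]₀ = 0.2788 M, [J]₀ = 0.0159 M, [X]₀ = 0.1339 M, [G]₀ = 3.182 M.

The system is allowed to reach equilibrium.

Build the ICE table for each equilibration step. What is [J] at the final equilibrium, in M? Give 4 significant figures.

Q₀ = 2.1953e+05 vs Keq = 4.2520e+05 ⇒ Q<K, forward
Step 1:
                    A           J           X           G
  init         0.2788      0.0159      0.1339       3.182
  Δ         -0.004177   -0.004177    0.002088    0.006265
  eq           0.2746     0.01172       0.136       3.188
  solve Keq expr → x = 0.002088; check Q = 4.2520e+05

[J]_eq = 0.01172 M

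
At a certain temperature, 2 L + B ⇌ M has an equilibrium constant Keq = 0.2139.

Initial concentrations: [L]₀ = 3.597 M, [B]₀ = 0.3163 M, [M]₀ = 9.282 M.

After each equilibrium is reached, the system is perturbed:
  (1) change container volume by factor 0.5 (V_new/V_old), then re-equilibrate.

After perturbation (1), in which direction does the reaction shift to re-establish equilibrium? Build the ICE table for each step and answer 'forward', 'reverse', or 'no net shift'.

Q₀ = 2.268 vs Keq = 0.2139 ⇒ Q>K, reverse
Step 1:
                    L           B           M
  I             3.597      0.3163       9.282
  C             1.922      0.9609     -0.9609
  E             5.519       1.277       8.321
  solve Keq expr → x = -0.9609; check Q = 0.2139
Then change container volume by factor 0.5 (V_new/V_old).
Step 2:
                    L           B           M
  I             11.04       2.554       16.64
  C            -2.693      -1.347       1.347
  E             8.344       1.208       17.99
  solve Keq expr → x = 1.347; check Q = 0.2139

Direction: forward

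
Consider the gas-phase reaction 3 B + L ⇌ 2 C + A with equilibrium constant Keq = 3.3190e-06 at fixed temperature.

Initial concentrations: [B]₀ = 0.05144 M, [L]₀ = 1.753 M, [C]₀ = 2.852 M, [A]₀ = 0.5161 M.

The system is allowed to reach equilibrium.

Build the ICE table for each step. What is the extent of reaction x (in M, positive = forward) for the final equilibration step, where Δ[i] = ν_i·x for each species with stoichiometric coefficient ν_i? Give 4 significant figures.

x = -0.5161 M

Q₀ = 1.7593e+04 vs Keq = 3.3190e-06 ⇒ Q>K, reverse
Step 1:
                   B          L          C          A
  init       0.05144      1.753      2.852     0.5161
  Δ            1.548     0.5161     -1.032    -0.5161
  eq             1.6      2.269       1.82 9.3095e-06
  solve Keq expr → x = -0.5161; check Q = 3.3190e-06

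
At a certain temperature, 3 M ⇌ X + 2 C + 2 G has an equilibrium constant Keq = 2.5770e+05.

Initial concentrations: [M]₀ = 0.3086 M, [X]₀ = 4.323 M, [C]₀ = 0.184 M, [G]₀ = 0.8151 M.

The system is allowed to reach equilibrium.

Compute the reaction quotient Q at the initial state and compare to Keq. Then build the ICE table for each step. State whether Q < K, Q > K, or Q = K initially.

Q₀ = 3.309 vs Keq = 2.5770e+05 ⇒ Q<K, forward
Step 1:
                    M           X           C           G
  init         0.3086       4.323       0.184      0.8151
  Δ           -0.2949     0.09832      0.1966      0.1966
  eq          0.01365       4.421      0.3806       1.012
  solve Keq expr → x = 0.09832; check Q = 2.5770e+05

Q₀ = 3.309; Q < K (proceeds forward)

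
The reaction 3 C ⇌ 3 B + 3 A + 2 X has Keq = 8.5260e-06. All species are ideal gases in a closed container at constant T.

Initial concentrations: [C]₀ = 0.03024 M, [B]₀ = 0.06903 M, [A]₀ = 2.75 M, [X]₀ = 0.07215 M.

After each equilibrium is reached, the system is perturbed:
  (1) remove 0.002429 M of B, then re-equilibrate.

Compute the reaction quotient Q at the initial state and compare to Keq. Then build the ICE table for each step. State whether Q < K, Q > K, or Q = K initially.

Q₀ = 1.288 vs Keq = 8.5260e-06 ⇒ Q>K, reverse
Step 1:
                   C          B          A          X
  init       0.03024    0.06903       2.75    0.07215
  Δ          0.06191   -0.06191   -0.06191   -0.04128
  eq         0.09215   0.007116      2.688    0.03087
  solve Keq expr → x = -0.02064; check Q = 8.5260e-06
Then remove 0.002429 M of B.
Step 2:
                   C          B          A          X
  init       0.09215   0.004687      2.688    0.03087
  Δ        -0.002065   0.002065   0.002065   0.001377
  eq         0.09009   0.006752       2.69    0.03225
  solve Keq expr → x = 6.8832e-04; check Q = 8.5260e-06

Q₀ = 1.288; Q > K (proceeds reverse)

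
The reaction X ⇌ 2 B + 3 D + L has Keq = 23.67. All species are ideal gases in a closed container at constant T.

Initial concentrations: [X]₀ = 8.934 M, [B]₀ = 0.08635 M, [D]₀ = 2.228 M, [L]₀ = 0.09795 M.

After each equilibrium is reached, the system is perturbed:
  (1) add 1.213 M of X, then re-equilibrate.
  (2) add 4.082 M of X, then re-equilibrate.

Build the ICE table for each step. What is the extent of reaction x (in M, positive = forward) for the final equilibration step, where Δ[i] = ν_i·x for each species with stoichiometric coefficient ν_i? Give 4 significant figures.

Q₀ = 9.0413e-04 vs Keq = 23.67 ⇒ Q<K, forward
Step 1:
                    X           B           D           L
  Initial       8.934     0.08635       2.228     0.09795
  Change      -0.7519       1.504       2.256      0.7519
  Equil         8.182        1.59       4.484      0.8498
  solve Keq expr → x = 0.7519; check Q = 23.67
Then add 1.213 M of X.
Step 2:
                    X           B           D           L
  Initial       9.395        1.59       4.484      0.8498
  Change      -0.0241      0.0482      0.0723      0.0241
  Equil         9.371       1.638       4.556      0.8739
  solve Keq expr → x = 0.0241; check Q = 23.67
Then add 4.082 M of X.
Step 3:
                    X           B           D           L
  Initial       13.45       1.638       4.556      0.8739
  Change     -0.06624      0.1325      0.1987     0.06624
  Equil         13.39       1.771       4.755      0.9402
  solve Keq expr → x = 0.06624; check Q = 23.67

x = 0.06624 M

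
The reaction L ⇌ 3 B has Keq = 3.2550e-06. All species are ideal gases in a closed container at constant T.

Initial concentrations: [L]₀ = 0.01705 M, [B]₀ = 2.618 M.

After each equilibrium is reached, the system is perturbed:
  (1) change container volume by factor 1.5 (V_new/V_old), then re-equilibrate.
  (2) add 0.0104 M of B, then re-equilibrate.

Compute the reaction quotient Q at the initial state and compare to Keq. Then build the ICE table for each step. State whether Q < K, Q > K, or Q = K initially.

Q₀ = 1052; Q > K (proceeds reverse)

Q₀ = 1052 vs Keq = 3.2550e-06 ⇒ Q>K, reverse
Step 1:
                    L           B
  I           0.01705       2.618
  C            0.8679      -2.604
  E             0.885     0.01423
  solve Keq expr → x = -0.8679; check Q = 3.2550e-06
Then change container volume by factor 1.5 (V_new/V_old).
Step 2:
                    L           B
  I              0.59    0.009486
  C       -9.7907e-04    0.002937
  E             0.589     0.01242
  solve Keq expr → x = 9.7907e-04; check Q = 3.2550e-06
Then add 0.0104 M of B.
Step 3:
                    L           B
  I             0.589     0.02282
  C          0.003459    -0.01038
  E            0.5925     0.01245
  solve Keq expr → x = -0.003459; check Q = 3.2550e-06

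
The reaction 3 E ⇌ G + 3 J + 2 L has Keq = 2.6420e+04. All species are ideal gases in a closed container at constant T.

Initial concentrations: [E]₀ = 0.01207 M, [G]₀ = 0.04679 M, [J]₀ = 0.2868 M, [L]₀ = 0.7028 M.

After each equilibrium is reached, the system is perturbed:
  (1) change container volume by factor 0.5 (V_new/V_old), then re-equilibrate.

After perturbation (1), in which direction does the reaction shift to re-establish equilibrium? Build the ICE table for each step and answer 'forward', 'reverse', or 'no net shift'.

Q₀ = 310.1 vs Keq = 2.6420e+04 ⇒ Q<K, forward
Step 1:
                    E           G           J           L
  I           0.01207     0.04679      0.2868      0.7028
  C         -0.009162    0.003054    0.009162    0.006108
  E          0.002908     0.04984       0.296      0.7089
  solve Keq expr → x = 0.003054; check Q = 2.6420e+04
Then change container volume by factor 0.5 (V_new/V_old).
Step 2:
                    E           G           J           L
  I          0.005815     0.09969      0.5919       1.418
  C          0.005612   -0.001871   -0.005612   -0.003741
  E           0.01143     0.09782      0.5863       1.414
  solve Keq expr → x = -0.001871; check Q = 2.6420e+04

Direction: reverse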